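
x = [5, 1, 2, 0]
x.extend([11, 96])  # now [5, 1, 2, 0, 11, 96]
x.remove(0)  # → [5, 1, 2, 11, 96]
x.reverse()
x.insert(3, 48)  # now [96, 11, 2, 48, 1, 5]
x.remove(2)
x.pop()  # 5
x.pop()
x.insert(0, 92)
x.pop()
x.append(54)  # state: [92, 96, 11, 54]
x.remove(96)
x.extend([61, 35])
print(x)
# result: [92, 11, 54, 61, 35]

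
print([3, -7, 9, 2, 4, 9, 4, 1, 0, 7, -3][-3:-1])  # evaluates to [0, 7]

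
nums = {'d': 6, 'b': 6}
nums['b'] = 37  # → {'d': 6, 'b': 37}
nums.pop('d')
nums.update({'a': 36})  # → {'b': 37, 'a': 36}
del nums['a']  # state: {'b': 37}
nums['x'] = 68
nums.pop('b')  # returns 37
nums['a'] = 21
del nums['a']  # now {'x': 68}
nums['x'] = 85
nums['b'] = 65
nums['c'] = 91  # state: {'x': 85, 'b': 65, 'c': 91}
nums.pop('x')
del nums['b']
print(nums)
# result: {'c': 91}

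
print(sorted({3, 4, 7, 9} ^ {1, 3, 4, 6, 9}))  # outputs [1, 6, 7]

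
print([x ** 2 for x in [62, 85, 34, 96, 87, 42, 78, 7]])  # [3844, 7225, 1156, 9216, 7569, 1764, 6084, 49]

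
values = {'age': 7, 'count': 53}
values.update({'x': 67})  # {'age': 7, 'count': 53, 'x': 67}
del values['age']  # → {'count': 53, 'x': 67}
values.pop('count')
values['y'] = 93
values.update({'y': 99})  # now {'x': 67, 'y': 99}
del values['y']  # {'x': 67}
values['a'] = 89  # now {'x': 67, 'a': 89}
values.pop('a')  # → 89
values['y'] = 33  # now {'x': 67, 'y': 33}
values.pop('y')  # 33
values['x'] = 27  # {'x': 27}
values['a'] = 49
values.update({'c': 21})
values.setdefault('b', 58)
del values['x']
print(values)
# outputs {'a': 49, 'c': 21, 'b': 58}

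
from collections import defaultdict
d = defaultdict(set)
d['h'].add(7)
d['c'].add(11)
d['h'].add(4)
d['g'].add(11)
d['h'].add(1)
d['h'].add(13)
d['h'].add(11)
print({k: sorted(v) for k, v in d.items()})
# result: {'h': [1, 4, 7, 11, 13], 'c': [11], 'g': [11]}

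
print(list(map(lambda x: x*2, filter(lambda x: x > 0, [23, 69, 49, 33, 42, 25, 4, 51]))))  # [46, 138, 98, 66, 84, 50, 8, 102]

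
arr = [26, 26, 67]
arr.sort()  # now [26, 26, 67]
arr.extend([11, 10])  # [26, 26, 67, 11, 10]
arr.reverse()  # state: [10, 11, 67, 26, 26]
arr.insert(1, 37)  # [10, 37, 11, 67, 26, 26]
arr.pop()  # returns 26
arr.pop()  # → 26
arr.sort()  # [10, 11, 37, 67]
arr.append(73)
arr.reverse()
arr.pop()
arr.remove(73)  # [67, 37, 11]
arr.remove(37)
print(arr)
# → [67, 11]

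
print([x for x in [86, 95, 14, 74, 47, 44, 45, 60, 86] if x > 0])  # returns [86, 95, 14, 74, 47, 44, 45, 60, 86]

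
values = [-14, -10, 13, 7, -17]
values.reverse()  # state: [-17, 7, 13, -10, -14]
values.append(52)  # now [-17, 7, 13, -10, -14, 52]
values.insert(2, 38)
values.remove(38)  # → [-17, 7, 13, -10, -14, 52]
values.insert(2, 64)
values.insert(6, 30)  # [-17, 7, 64, 13, -10, -14, 30, 52]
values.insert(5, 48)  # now [-17, 7, 64, 13, -10, 48, -14, 30, 52]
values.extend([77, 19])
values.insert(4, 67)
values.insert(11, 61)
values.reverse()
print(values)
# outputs [19, 61, 77, 52, 30, -14, 48, -10, 67, 13, 64, 7, -17]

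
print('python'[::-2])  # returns nhy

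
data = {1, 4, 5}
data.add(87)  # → {1, 4, 5, 87}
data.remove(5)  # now {1, 4, 87}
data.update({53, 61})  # {1, 4, 53, 61, 87}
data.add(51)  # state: {1, 4, 51, 53, 61, 87}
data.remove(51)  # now {1, 4, 53, 61, 87}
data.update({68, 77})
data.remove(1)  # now {4, 53, 61, 68, 77, 87}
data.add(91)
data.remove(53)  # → {4, 61, 68, 77, 87, 91}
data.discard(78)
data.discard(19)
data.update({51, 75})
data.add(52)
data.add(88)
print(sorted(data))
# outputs [4, 51, 52, 61, 68, 75, 77, 87, 88, 91]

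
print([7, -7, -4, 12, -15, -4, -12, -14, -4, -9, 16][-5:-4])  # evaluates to [-12]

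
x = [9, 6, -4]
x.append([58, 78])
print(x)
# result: [9, 6, -4, [58, 78]]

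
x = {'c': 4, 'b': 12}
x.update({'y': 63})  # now {'c': 4, 'b': 12, 'y': 63}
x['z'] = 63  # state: {'c': 4, 'b': 12, 'y': 63, 'z': 63}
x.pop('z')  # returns 63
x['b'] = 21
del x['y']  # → {'c': 4, 'b': 21}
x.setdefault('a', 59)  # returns 59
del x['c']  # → {'b': 21, 'a': 59}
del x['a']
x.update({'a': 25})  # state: {'b': 21, 'a': 25}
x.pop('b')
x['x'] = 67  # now {'a': 25, 'x': 67}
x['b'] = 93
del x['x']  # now {'a': 25, 'b': 93}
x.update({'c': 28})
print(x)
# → {'a': 25, 'b': 93, 'c': 28}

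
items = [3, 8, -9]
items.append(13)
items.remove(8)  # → [3, -9, 13]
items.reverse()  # [13, -9, 3]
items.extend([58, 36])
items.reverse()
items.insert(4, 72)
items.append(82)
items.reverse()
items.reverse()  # [36, 58, 3, -9, 72, 13, 82]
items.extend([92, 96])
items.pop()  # 96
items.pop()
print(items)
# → [36, 58, 3, -9, 72, 13, 82]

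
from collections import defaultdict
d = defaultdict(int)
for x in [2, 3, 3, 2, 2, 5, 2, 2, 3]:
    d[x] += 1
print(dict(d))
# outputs {2: 5, 3: 3, 5: 1}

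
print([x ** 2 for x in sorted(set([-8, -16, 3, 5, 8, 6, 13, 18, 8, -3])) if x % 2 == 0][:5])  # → [256, 64, 36, 64, 324]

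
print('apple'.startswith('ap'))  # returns True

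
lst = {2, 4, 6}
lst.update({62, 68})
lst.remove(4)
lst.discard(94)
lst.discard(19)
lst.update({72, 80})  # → {2, 6, 62, 68, 72, 80}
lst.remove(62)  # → {2, 6, 68, 72, 80}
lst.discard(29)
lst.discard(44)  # {2, 6, 68, 72, 80}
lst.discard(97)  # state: {2, 6, 68, 72, 80}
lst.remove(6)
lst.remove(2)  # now {68, 72, 80}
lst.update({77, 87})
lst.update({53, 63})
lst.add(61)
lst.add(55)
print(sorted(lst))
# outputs [53, 55, 61, 63, 68, 72, 77, 80, 87]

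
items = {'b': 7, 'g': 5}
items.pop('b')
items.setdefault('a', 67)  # 67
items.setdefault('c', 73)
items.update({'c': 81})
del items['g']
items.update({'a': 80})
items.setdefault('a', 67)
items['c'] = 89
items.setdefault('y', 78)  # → 78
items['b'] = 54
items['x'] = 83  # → {'a': 80, 'c': 89, 'y': 78, 'b': 54, 'x': 83}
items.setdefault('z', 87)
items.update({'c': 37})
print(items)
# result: {'a': 80, 'c': 37, 'y': 78, 'b': 54, 'x': 83, 'z': 87}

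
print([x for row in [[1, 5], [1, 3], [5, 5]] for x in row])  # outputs [1, 5, 1, 3, 5, 5]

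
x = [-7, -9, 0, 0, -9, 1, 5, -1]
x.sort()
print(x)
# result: [-9, -9, -7, -1, 0, 0, 1, 5]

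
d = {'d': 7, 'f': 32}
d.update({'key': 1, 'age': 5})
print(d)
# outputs {'d': 7, 'f': 32, 'key': 1, 'age': 5}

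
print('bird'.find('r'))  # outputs 2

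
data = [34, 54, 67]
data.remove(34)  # [54, 67]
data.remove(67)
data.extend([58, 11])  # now [54, 58, 11]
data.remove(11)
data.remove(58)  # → [54]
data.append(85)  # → [54, 85]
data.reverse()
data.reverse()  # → [54, 85]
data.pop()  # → 85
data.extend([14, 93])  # [54, 14, 93]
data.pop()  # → 93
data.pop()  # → 14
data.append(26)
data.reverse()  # [26, 54]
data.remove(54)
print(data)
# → [26]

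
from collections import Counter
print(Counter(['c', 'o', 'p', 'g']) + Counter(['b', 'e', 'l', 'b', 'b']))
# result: Counter({'b': 3, 'c': 1, 'o': 1, 'p': 1, 'g': 1, 'e': 1, 'l': 1})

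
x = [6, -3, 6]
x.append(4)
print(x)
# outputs [6, -3, 6, 4]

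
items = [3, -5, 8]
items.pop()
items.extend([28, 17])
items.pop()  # 17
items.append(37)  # [3, -5, 28, 37]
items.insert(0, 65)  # [65, 3, -5, 28, 37]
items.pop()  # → 37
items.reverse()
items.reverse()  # [65, 3, -5, 28]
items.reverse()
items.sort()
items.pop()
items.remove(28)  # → [-5, 3]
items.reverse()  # [3, -5]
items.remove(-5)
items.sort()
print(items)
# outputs [3]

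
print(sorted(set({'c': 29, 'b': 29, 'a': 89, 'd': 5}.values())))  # [5, 29, 89]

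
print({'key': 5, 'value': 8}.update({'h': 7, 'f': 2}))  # None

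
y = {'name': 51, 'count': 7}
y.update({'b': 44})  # {'name': 51, 'count': 7, 'b': 44}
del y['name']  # {'count': 7, 'b': 44}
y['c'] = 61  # {'count': 7, 'b': 44, 'c': 61}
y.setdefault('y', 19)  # 19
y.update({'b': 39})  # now {'count': 7, 'b': 39, 'c': 61, 'y': 19}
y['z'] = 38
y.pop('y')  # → 19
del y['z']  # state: {'count': 7, 'b': 39, 'c': 61}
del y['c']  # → {'count': 7, 'b': 39}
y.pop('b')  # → 39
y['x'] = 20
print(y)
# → {'count': 7, 'x': 20}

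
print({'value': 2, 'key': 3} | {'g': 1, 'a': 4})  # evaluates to {'value': 2, 'key': 3, 'g': 1, 'a': 4}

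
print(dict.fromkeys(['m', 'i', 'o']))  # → {'m': None, 'i': None, 'o': None}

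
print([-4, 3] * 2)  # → [-4, 3, -4, 3]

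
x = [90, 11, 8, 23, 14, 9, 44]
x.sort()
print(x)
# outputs [8, 9, 11, 14, 23, 44, 90]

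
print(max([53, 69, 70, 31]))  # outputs 70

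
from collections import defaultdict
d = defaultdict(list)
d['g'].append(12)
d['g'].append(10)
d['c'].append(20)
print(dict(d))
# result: {'g': [12, 10], 'c': [20]}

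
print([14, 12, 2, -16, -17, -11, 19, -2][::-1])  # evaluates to [-2, 19, -11, -17, -16, 2, 12, 14]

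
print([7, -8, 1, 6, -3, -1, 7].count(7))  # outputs 2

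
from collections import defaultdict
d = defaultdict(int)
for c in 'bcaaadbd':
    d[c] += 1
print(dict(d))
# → {'b': 2, 'c': 1, 'a': 3, 'd': 2}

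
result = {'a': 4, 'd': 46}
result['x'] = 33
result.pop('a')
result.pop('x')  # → 33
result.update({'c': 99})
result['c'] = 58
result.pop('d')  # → 46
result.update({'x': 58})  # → {'c': 58, 'x': 58}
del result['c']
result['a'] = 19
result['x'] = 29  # {'x': 29, 'a': 19}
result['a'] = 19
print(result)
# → {'x': 29, 'a': 19}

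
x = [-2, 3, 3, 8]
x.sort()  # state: [-2, 3, 3, 8]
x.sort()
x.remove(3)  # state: [-2, 3, 8]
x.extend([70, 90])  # [-2, 3, 8, 70, 90]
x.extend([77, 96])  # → [-2, 3, 8, 70, 90, 77, 96]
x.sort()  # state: [-2, 3, 8, 70, 77, 90, 96]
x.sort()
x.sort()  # [-2, 3, 8, 70, 77, 90, 96]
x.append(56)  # [-2, 3, 8, 70, 77, 90, 96, 56]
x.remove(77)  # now [-2, 3, 8, 70, 90, 96, 56]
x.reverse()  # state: [56, 96, 90, 70, 8, 3, -2]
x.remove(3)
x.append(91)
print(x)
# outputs [56, 96, 90, 70, 8, -2, 91]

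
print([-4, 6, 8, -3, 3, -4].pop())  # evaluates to -4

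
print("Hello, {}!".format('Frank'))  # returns Hello, Frank!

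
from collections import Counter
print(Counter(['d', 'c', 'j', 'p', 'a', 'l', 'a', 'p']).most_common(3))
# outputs [('p', 2), ('a', 2), ('d', 1)]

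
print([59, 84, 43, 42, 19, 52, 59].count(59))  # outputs 2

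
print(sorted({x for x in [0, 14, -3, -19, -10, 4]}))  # [-19, -10, -3, 0, 4, 14]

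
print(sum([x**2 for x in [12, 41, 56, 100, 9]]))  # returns 15042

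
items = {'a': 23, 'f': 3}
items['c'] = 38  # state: {'a': 23, 'f': 3, 'c': 38}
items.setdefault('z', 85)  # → 85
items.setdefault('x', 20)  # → 20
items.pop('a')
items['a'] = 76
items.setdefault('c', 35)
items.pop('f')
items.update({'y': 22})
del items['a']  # {'c': 38, 'z': 85, 'x': 20, 'y': 22}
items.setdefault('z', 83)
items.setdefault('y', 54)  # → 22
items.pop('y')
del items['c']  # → {'z': 85, 'x': 20}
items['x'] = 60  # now {'z': 85, 'x': 60}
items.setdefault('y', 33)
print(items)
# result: {'z': 85, 'x': 60, 'y': 33}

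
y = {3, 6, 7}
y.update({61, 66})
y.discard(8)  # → {3, 6, 7, 61, 66}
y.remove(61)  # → {3, 6, 7, 66}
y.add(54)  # {3, 6, 7, 54, 66}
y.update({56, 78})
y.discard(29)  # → {3, 6, 7, 54, 56, 66, 78}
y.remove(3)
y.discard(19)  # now {6, 7, 54, 56, 66, 78}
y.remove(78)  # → {6, 7, 54, 56, 66}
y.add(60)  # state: {6, 7, 54, 56, 60, 66}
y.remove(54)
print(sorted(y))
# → [6, 7, 56, 60, 66]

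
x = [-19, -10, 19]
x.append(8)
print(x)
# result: [-19, -10, 19, 8]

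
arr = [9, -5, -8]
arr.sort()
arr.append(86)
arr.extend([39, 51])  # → [-8, -5, 9, 86, 39, 51]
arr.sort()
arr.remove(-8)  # [-5, 9, 39, 51, 86]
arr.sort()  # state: [-5, 9, 39, 51, 86]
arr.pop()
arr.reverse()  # [51, 39, 9, -5]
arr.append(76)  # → [51, 39, 9, -5, 76]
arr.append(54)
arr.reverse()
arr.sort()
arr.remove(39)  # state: [-5, 9, 51, 54, 76]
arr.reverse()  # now [76, 54, 51, 9, -5]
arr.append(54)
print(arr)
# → [76, 54, 51, 9, -5, 54]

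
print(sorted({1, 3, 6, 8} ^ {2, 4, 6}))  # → [1, 2, 3, 4, 8]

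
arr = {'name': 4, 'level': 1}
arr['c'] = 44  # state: {'name': 4, 'level': 1, 'c': 44}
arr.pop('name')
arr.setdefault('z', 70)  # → 70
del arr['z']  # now {'level': 1, 'c': 44}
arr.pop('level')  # 1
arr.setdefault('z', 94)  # 94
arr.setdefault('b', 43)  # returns 43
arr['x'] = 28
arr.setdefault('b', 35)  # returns 43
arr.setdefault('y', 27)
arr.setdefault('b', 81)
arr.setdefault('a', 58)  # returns 58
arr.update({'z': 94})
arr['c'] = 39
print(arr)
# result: {'c': 39, 'z': 94, 'b': 43, 'x': 28, 'y': 27, 'a': 58}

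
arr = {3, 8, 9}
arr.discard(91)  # {3, 8, 9}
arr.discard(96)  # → {3, 8, 9}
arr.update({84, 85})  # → {3, 8, 9, 84, 85}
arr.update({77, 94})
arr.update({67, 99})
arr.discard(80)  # {3, 8, 9, 67, 77, 84, 85, 94, 99}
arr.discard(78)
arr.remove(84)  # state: {3, 8, 9, 67, 77, 85, 94, 99}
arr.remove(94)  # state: {3, 8, 9, 67, 77, 85, 99}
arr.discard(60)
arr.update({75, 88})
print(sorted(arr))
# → [3, 8, 9, 67, 75, 77, 85, 88, 99]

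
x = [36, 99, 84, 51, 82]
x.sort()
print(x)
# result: [36, 51, 82, 84, 99]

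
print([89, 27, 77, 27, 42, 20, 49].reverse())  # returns None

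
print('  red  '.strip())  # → red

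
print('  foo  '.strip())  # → foo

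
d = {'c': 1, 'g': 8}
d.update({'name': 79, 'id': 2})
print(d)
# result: {'c': 1, 'g': 8, 'name': 79, 'id': 2}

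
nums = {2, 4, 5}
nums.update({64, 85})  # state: {2, 4, 5, 64, 85}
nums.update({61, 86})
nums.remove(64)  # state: {2, 4, 5, 61, 85, 86}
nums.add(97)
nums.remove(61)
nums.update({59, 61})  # {2, 4, 5, 59, 61, 85, 86, 97}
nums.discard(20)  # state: {2, 4, 5, 59, 61, 85, 86, 97}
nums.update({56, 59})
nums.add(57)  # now {2, 4, 5, 56, 57, 59, 61, 85, 86, 97}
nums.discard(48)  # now {2, 4, 5, 56, 57, 59, 61, 85, 86, 97}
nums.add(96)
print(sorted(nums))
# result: [2, 4, 5, 56, 57, 59, 61, 85, 86, 96, 97]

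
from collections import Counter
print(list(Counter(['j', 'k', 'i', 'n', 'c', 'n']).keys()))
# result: ['j', 'k', 'i', 'n', 'c']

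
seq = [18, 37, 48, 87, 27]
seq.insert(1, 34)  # [18, 34, 37, 48, 87, 27]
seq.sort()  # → [18, 27, 34, 37, 48, 87]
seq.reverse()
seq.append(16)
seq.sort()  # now [16, 18, 27, 34, 37, 48, 87]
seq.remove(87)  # [16, 18, 27, 34, 37, 48]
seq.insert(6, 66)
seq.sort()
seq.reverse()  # [66, 48, 37, 34, 27, 18, 16]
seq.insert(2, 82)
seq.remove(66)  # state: [48, 82, 37, 34, 27, 18, 16]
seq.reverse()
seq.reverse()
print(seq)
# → [48, 82, 37, 34, 27, 18, 16]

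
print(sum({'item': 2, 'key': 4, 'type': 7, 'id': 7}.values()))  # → 20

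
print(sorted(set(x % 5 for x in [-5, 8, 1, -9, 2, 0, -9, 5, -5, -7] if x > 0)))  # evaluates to [0, 1, 2, 3]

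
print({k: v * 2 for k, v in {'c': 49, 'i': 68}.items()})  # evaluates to {'c': 98, 'i': 136}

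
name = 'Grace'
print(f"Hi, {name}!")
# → Hi, Grace!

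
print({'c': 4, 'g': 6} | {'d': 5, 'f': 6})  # {'c': 4, 'g': 6, 'd': 5, 'f': 6}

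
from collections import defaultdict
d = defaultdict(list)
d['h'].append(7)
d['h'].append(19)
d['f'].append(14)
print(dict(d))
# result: {'h': [7, 19], 'f': [14]}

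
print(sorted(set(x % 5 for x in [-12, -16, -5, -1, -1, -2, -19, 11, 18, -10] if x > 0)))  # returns [1, 3]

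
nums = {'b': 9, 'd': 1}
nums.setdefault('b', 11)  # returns 9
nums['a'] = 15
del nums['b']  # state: {'d': 1, 'a': 15}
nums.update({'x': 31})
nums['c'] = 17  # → {'d': 1, 'a': 15, 'x': 31, 'c': 17}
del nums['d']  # {'a': 15, 'x': 31, 'c': 17}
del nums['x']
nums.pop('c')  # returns 17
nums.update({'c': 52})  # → {'a': 15, 'c': 52}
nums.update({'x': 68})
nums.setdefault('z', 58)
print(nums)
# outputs {'a': 15, 'c': 52, 'x': 68, 'z': 58}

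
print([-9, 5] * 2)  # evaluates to [-9, 5, -9, 5]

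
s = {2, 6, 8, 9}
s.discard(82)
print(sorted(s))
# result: [2, 6, 8, 9]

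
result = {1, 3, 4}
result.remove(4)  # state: {1, 3}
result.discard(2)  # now {1, 3}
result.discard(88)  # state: {1, 3}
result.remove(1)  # {3}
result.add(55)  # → {3, 55}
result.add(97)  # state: {3, 55, 97}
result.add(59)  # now {3, 55, 59, 97}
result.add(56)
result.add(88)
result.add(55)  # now {3, 55, 56, 59, 88, 97}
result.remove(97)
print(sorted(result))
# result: [3, 55, 56, 59, 88]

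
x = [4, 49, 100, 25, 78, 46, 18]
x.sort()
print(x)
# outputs [4, 18, 25, 46, 49, 78, 100]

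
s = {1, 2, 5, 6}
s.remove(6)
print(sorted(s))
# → [1, 2, 5]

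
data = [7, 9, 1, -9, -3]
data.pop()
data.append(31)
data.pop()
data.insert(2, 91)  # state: [7, 9, 91, 1, -9]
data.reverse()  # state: [-9, 1, 91, 9, 7]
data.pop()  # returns 7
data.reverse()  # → [9, 91, 1, -9]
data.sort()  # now [-9, 1, 9, 91]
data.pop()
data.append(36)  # [-9, 1, 9, 36]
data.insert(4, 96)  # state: [-9, 1, 9, 36, 96]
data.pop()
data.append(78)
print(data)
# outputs [-9, 1, 9, 36, 78]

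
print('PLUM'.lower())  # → plum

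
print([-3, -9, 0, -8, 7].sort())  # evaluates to None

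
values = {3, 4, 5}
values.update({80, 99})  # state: {3, 4, 5, 80, 99}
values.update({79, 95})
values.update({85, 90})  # {3, 4, 5, 79, 80, 85, 90, 95, 99}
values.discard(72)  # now {3, 4, 5, 79, 80, 85, 90, 95, 99}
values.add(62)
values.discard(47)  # {3, 4, 5, 62, 79, 80, 85, 90, 95, 99}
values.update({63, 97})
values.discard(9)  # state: {3, 4, 5, 62, 63, 79, 80, 85, 90, 95, 97, 99}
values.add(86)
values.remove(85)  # {3, 4, 5, 62, 63, 79, 80, 86, 90, 95, 97, 99}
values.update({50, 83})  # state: {3, 4, 5, 50, 62, 63, 79, 80, 83, 86, 90, 95, 97, 99}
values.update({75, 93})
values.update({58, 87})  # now {3, 4, 5, 50, 58, 62, 63, 75, 79, 80, 83, 86, 87, 90, 93, 95, 97, 99}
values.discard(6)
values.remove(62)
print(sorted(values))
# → [3, 4, 5, 50, 58, 63, 75, 79, 80, 83, 86, 87, 90, 93, 95, 97, 99]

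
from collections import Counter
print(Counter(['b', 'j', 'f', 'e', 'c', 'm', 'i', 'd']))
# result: Counter({'b': 1, 'j': 1, 'f': 1, 'e': 1, 'c': 1, 'm': 1, 'i': 1, 'd': 1})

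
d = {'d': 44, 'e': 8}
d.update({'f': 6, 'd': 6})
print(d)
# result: {'d': 6, 'e': 8, 'f': 6}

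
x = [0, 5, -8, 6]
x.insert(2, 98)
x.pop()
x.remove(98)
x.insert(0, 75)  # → [75, 0, 5, -8]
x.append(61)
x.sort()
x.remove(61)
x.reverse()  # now [75, 5, 0, -8]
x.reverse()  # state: [-8, 0, 5, 75]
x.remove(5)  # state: [-8, 0, 75]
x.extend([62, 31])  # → [-8, 0, 75, 62, 31]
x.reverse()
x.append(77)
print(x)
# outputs [31, 62, 75, 0, -8, 77]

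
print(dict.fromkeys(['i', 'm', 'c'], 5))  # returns {'i': 5, 'm': 5, 'c': 5}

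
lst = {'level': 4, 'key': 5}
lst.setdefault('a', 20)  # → 20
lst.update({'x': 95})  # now {'level': 4, 'key': 5, 'a': 20, 'x': 95}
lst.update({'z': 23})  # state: {'level': 4, 'key': 5, 'a': 20, 'x': 95, 'z': 23}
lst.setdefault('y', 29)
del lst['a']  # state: {'level': 4, 'key': 5, 'x': 95, 'z': 23, 'y': 29}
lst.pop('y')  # 29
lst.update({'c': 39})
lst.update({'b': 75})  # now {'level': 4, 'key': 5, 'x': 95, 'z': 23, 'c': 39, 'b': 75}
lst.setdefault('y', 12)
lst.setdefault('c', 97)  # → 39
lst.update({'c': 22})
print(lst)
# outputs {'level': 4, 'key': 5, 'x': 95, 'z': 23, 'c': 22, 'b': 75, 'y': 12}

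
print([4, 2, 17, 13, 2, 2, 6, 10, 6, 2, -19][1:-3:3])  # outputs [2, 2, 10]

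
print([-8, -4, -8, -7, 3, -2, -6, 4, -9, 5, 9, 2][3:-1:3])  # [-7, -6, 5]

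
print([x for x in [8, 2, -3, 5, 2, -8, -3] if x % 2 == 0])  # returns [8, 2, 2, -8]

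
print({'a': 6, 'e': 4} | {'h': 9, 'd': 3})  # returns {'a': 6, 'e': 4, 'h': 9, 'd': 3}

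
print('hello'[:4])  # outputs hell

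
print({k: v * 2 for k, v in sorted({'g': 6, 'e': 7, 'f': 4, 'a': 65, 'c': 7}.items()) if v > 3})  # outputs {'a': 130, 'c': 14, 'e': 14, 'f': 8, 'g': 12}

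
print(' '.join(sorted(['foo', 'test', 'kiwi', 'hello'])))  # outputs foo hello kiwi test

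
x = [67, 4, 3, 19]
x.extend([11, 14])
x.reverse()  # [14, 11, 19, 3, 4, 67]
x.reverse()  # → [67, 4, 3, 19, 11, 14]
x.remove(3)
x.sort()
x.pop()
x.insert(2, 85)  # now [4, 11, 85, 14, 19]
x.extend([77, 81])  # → [4, 11, 85, 14, 19, 77, 81]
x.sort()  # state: [4, 11, 14, 19, 77, 81, 85]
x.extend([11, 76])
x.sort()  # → [4, 11, 11, 14, 19, 76, 77, 81, 85]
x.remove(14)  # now [4, 11, 11, 19, 76, 77, 81, 85]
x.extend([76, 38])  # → [4, 11, 11, 19, 76, 77, 81, 85, 76, 38]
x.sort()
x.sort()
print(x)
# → [4, 11, 11, 19, 38, 76, 76, 77, 81, 85]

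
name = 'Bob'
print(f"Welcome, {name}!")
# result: Welcome, Bob!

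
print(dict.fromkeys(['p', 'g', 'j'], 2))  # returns {'p': 2, 'g': 2, 'j': 2}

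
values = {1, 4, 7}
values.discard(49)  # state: {1, 4, 7}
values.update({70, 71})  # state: {1, 4, 7, 70, 71}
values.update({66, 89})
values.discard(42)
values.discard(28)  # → {1, 4, 7, 66, 70, 71, 89}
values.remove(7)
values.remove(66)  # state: {1, 4, 70, 71, 89}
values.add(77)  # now {1, 4, 70, 71, 77, 89}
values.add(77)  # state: {1, 4, 70, 71, 77, 89}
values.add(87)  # {1, 4, 70, 71, 77, 87, 89}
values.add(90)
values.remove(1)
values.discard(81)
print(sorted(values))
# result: [4, 70, 71, 77, 87, 89, 90]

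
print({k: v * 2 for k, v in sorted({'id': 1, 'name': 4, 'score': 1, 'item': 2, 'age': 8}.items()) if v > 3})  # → {'age': 16, 'name': 8}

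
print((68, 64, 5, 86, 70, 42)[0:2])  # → (68, 64)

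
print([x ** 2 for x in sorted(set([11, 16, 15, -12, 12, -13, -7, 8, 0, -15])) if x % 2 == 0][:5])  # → [144, 0, 64, 144, 256]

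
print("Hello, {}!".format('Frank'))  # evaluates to Hello, Frank!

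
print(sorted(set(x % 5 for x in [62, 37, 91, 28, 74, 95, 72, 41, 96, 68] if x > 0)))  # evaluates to [0, 1, 2, 3, 4]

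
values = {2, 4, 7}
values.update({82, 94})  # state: {2, 4, 7, 82, 94}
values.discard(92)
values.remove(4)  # {2, 7, 82, 94}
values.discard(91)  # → {2, 7, 82, 94}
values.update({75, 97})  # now {2, 7, 75, 82, 94, 97}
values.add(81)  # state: {2, 7, 75, 81, 82, 94, 97}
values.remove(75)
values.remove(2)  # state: {7, 81, 82, 94, 97}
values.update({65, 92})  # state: {7, 65, 81, 82, 92, 94, 97}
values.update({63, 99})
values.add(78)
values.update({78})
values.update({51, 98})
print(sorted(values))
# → [7, 51, 63, 65, 78, 81, 82, 92, 94, 97, 98, 99]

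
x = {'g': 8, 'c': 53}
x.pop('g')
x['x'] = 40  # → {'c': 53, 'x': 40}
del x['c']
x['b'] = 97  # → {'x': 40, 'b': 97}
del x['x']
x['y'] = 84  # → {'b': 97, 'y': 84}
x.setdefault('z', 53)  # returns 53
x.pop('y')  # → 84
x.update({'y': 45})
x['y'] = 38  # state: {'b': 97, 'z': 53, 'y': 38}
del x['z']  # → {'b': 97, 'y': 38}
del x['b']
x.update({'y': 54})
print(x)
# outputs {'y': 54}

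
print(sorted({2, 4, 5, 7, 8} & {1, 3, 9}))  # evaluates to []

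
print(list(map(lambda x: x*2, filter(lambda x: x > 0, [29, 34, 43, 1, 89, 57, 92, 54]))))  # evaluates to [58, 68, 86, 2, 178, 114, 184, 108]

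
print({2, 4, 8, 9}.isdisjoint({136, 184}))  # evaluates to True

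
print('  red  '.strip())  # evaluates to red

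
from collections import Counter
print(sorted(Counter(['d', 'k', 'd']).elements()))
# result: ['d', 'd', 'k']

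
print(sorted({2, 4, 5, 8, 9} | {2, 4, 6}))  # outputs [2, 4, 5, 6, 8, 9]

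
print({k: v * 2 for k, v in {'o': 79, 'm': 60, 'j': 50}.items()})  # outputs {'o': 158, 'm': 120, 'j': 100}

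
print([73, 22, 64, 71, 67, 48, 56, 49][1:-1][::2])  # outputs [22, 71, 48]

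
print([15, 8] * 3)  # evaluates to [15, 8, 15, 8, 15, 8]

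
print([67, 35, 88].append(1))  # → None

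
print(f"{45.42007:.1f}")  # 45.4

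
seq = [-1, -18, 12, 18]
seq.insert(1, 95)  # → [-1, 95, -18, 12, 18]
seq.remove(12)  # [-1, 95, -18, 18]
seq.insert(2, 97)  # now [-1, 95, 97, -18, 18]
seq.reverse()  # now [18, -18, 97, 95, -1]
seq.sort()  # [-18, -1, 18, 95, 97]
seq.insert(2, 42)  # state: [-18, -1, 42, 18, 95, 97]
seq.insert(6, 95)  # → [-18, -1, 42, 18, 95, 97, 95]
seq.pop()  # 95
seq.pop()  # 97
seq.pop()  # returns 95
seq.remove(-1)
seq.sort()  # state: [-18, 18, 42]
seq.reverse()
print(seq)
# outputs [42, 18, -18]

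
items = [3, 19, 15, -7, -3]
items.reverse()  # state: [-3, -7, 15, 19, 3]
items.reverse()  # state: [3, 19, 15, -7, -3]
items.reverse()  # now [-3, -7, 15, 19, 3]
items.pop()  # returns 3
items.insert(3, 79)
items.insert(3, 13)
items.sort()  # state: [-7, -3, 13, 15, 19, 79]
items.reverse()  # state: [79, 19, 15, 13, -3, -7]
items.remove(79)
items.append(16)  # [19, 15, 13, -3, -7, 16]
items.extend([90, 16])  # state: [19, 15, 13, -3, -7, 16, 90, 16]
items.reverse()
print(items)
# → [16, 90, 16, -7, -3, 13, 15, 19]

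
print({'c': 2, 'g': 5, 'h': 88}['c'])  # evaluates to 2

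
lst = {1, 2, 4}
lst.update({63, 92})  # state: {1, 2, 4, 63, 92}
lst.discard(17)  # {1, 2, 4, 63, 92}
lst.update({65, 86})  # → {1, 2, 4, 63, 65, 86, 92}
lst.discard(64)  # {1, 2, 4, 63, 65, 86, 92}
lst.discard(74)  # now {1, 2, 4, 63, 65, 86, 92}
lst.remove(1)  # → {2, 4, 63, 65, 86, 92}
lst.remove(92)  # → {2, 4, 63, 65, 86}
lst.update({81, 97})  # {2, 4, 63, 65, 81, 86, 97}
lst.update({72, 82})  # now {2, 4, 63, 65, 72, 81, 82, 86, 97}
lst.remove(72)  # {2, 4, 63, 65, 81, 82, 86, 97}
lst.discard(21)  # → {2, 4, 63, 65, 81, 82, 86, 97}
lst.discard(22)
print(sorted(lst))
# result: [2, 4, 63, 65, 81, 82, 86, 97]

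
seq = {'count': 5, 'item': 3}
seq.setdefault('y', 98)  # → 98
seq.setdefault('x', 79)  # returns 79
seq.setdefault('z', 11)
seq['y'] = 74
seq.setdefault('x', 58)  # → 79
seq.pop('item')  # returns 3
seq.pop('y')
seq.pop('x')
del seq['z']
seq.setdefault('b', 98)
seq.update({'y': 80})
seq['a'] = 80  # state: {'count': 5, 'b': 98, 'y': 80, 'a': 80}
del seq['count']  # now {'b': 98, 'y': 80, 'a': 80}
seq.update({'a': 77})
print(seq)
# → {'b': 98, 'y': 80, 'a': 77}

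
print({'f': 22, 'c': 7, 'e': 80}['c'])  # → 7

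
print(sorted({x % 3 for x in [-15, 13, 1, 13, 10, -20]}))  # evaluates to [0, 1]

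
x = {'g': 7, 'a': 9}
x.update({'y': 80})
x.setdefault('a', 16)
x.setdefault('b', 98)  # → 98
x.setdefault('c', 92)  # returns 92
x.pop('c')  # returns 92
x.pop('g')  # 7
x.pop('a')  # 9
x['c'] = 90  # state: {'y': 80, 'b': 98, 'c': 90}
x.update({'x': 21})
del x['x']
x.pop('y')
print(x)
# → {'b': 98, 'c': 90}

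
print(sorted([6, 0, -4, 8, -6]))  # [-6, -4, 0, 6, 8]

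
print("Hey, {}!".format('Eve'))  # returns Hey, Eve!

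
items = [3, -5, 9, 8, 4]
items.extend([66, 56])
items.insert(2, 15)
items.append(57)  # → [3, -5, 15, 9, 8, 4, 66, 56, 57]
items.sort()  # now [-5, 3, 4, 8, 9, 15, 56, 57, 66]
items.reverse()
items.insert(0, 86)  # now [86, 66, 57, 56, 15, 9, 8, 4, 3, -5]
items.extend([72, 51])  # [86, 66, 57, 56, 15, 9, 8, 4, 3, -5, 72, 51]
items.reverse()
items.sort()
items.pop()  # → 86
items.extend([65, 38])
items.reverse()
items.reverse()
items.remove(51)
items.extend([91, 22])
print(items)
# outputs [-5, 3, 4, 8, 9, 15, 56, 57, 66, 72, 65, 38, 91, 22]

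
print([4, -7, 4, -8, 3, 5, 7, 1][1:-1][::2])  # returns [-7, -8, 5]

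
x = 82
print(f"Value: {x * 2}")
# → Value: 164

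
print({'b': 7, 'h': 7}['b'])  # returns 7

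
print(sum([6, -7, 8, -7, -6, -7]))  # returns -13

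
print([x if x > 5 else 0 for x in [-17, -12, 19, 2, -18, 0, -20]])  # [0, 0, 19, 0, 0, 0, 0]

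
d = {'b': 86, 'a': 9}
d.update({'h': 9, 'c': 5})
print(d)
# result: {'b': 86, 'a': 9, 'h': 9, 'c': 5}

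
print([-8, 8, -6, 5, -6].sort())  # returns None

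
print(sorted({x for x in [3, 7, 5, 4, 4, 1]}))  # [1, 3, 4, 5, 7]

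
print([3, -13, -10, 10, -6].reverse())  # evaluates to None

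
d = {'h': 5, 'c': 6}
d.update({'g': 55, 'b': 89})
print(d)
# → {'h': 5, 'c': 6, 'g': 55, 'b': 89}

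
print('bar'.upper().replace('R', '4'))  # BA4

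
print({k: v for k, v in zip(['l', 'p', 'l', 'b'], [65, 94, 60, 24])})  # {'l': 60, 'p': 94, 'b': 24}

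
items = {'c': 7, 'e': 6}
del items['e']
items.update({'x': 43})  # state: {'c': 7, 'x': 43}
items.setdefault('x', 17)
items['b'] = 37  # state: {'c': 7, 'x': 43, 'b': 37}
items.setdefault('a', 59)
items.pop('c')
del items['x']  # {'b': 37, 'a': 59}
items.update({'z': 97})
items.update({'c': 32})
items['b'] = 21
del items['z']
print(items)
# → {'b': 21, 'a': 59, 'c': 32}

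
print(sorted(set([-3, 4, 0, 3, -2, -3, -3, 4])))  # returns [-3, -2, 0, 3, 4]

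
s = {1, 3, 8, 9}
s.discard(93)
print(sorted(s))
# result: [1, 3, 8, 9]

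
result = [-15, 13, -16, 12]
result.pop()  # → 12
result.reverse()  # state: [-16, 13, -15]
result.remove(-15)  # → [-16, 13]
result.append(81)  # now [-16, 13, 81]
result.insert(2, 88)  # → [-16, 13, 88, 81]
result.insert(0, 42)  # [42, -16, 13, 88, 81]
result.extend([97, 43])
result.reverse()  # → [43, 97, 81, 88, 13, -16, 42]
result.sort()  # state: [-16, 13, 42, 43, 81, 88, 97]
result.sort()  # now [-16, 13, 42, 43, 81, 88, 97]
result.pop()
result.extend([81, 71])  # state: [-16, 13, 42, 43, 81, 88, 81, 71]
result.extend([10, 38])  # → [-16, 13, 42, 43, 81, 88, 81, 71, 10, 38]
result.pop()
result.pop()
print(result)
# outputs [-16, 13, 42, 43, 81, 88, 81, 71]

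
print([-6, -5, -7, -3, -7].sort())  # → None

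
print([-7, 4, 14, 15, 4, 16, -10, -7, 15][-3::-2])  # [-10, 4, 14, -7]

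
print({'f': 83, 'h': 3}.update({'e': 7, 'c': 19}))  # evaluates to None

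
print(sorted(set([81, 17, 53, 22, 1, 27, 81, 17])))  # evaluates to [1, 17, 22, 27, 53, 81]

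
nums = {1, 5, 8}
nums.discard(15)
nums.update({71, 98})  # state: {1, 5, 8, 71, 98}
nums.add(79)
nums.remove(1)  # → {5, 8, 71, 79, 98}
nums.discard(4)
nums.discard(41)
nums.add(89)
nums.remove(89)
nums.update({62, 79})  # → {5, 8, 62, 71, 79, 98}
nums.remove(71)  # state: {5, 8, 62, 79, 98}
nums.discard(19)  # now {5, 8, 62, 79, 98}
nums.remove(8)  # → {5, 62, 79, 98}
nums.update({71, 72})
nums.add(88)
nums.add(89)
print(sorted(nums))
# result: [5, 62, 71, 72, 79, 88, 89, 98]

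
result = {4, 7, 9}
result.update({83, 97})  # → {4, 7, 9, 83, 97}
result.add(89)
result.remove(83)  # {4, 7, 9, 89, 97}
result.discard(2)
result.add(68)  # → {4, 7, 9, 68, 89, 97}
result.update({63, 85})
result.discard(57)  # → {4, 7, 9, 63, 68, 85, 89, 97}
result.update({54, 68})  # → {4, 7, 9, 54, 63, 68, 85, 89, 97}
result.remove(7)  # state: {4, 9, 54, 63, 68, 85, 89, 97}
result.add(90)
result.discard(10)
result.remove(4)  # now {9, 54, 63, 68, 85, 89, 90, 97}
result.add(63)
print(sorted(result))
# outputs [9, 54, 63, 68, 85, 89, 90, 97]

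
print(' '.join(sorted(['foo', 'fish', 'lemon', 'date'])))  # date fish foo lemon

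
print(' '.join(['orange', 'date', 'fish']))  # orange date fish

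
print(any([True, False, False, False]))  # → True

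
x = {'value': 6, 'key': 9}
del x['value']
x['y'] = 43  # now {'key': 9, 'y': 43}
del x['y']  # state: {'key': 9}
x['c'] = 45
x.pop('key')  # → 9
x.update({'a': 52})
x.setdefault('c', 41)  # 45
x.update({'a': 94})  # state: {'c': 45, 'a': 94}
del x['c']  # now {'a': 94}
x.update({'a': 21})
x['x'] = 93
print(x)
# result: {'a': 21, 'x': 93}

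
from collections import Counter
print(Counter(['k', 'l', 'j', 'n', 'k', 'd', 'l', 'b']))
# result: Counter({'k': 2, 'l': 2, 'j': 1, 'n': 1, 'd': 1, 'b': 1})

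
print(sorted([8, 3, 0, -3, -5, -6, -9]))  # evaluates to [-9, -6, -5, -3, 0, 3, 8]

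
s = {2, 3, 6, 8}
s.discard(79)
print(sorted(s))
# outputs [2, 3, 6, 8]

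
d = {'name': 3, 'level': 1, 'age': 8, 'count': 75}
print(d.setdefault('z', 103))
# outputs 103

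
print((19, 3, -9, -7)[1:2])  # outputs (3,)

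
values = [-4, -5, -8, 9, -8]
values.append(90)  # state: [-4, -5, -8, 9, -8, 90]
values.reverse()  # [90, -8, 9, -8, -5, -4]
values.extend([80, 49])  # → [90, -8, 9, -8, -5, -4, 80, 49]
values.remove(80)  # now [90, -8, 9, -8, -5, -4, 49]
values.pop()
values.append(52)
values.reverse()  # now [52, -4, -5, -8, 9, -8, 90]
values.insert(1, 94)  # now [52, 94, -4, -5, -8, 9, -8, 90]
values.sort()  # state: [-8, -8, -5, -4, 9, 52, 90, 94]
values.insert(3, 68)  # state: [-8, -8, -5, 68, -4, 9, 52, 90, 94]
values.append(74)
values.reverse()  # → [74, 94, 90, 52, 9, -4, 68, -5, -8, -8]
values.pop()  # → -8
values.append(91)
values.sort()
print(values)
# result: [-8, -5, -4, 9, 52, 68, 74, 90, 91, 94]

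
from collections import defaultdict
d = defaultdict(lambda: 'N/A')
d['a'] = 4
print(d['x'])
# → N/A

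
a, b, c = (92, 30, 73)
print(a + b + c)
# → 195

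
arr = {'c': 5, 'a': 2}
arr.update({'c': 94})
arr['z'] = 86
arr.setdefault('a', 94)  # 2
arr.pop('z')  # 86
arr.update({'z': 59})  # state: {'c': 94, 'a': 2, 'z': 59}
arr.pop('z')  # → 59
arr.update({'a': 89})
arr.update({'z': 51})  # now {'c': 94, 'a': 89, 'z': 51}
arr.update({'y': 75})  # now {'c': 94, 'a': 89, 'z': 51, 'y': 75}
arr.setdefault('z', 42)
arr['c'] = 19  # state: {'c': 19, 'a': 89, 'z': 51, 'y': 75}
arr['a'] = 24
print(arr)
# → {'c': 19, 'a': 24, 'z': 51, 'y': 75}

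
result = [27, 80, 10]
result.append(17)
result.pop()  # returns 17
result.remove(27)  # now [80, 10]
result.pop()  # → 10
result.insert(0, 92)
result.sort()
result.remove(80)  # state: [92]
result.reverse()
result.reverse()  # [92]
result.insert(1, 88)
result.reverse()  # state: [88, 92]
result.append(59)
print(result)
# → [88, 92, 59]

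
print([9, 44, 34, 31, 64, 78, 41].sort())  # None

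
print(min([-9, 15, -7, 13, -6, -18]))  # -18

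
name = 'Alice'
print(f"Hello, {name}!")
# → Hello, Alice!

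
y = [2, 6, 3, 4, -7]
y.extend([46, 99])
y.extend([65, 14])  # [2, 6, 3, 4, -7, 46, 99, 65, 14]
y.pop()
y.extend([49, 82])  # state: [2, 6, 3, 4, -7, 46, 99, 65, 49, 82]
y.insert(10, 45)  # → [2, 6, 3, 4, -7, 46, 99, 65, 49, 82, 45]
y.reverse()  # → [45, 82, 49, 65, 99, 46, -7, 4, 3, 6, 2]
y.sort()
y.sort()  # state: [-7, 2, 3, 4, 6, 45, 46, 49, 65, 82, 99]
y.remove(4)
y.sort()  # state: [-7, 2, 3, 6, 45, 46, 49, 65, 82, 99]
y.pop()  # 99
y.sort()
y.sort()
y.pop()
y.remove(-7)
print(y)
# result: [2, 3, 6, 45, 46, 49, 65]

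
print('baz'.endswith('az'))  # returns True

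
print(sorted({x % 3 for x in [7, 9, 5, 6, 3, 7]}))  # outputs [0, 1, 2]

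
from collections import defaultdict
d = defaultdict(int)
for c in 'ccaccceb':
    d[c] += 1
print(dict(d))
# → {'c': 5, 'a': 1, 'e': 1, 'b': 1}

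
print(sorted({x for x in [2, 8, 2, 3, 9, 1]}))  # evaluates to [1, 2, 3, 8, 9]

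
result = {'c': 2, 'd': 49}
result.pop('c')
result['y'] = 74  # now {'d': 49, 'y': 74}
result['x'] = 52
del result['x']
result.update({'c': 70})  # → {'d': 49, 'y': 74, 'c': 70}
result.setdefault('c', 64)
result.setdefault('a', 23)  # 23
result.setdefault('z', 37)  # 37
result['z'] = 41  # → {'d': 49, 'y': 74, 'c': 70, 'a': 23, 'z': 41}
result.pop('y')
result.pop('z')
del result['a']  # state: {'d': 49, 'c': 70}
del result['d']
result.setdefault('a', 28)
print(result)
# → {'c': 70, 'a': 28}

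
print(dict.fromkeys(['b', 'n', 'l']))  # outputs {'b': None, 'n': None, 'l': None}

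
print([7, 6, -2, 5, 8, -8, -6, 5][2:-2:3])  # [-2, -8]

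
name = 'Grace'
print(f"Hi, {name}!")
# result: Hi, Grace!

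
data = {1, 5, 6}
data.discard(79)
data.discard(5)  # {1, 6}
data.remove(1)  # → {6}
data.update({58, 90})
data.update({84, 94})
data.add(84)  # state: {6, 58, 84, 90, 94}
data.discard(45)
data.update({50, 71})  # {6, 50, 58, 71, 84, 90, 94}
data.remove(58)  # {6, 50, 71, 84, 90, 94}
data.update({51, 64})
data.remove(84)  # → {6, 50, 51, 64, 71, 90, 94}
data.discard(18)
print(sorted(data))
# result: [6, 50, 51, 64, 71, 90, 94]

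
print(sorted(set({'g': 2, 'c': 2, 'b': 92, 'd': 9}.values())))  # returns [2, 9, 92]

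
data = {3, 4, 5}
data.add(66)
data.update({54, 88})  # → {3, 4, 5, 54, 66, 88}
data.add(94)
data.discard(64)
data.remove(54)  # {3, 4, 5, 66, 88, 94}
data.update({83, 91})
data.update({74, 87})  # {3, 4, 5, 66, 74, 83, 87, 88, 91, 94}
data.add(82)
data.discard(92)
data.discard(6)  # {3, 4, 5, 66, 74, 82, 83, 87, 88, 91, 94}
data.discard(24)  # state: {3, 4, 5, 66, 74, 82, 83, 87, 88, 91, 94}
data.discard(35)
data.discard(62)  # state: {3, 4, 5, 66, 74, 82, 83, 87, 88, 91, 94}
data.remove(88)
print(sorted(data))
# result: [3, 4, 5, 66, 74, 82, 83, 87, 91, 94]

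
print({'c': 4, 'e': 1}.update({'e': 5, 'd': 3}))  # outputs None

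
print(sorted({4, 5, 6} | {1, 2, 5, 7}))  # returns [1, 2, 4, 5, 6, 7]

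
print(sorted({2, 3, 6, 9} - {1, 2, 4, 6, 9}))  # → [3]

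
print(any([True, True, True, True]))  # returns True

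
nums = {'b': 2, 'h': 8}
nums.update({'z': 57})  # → {'b': 2, 'h': 8, 'z': 57}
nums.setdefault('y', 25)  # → 25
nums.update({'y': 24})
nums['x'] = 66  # {'b': 2, 'h': 8, 'z': 57, 'y': 24, 'x': 66}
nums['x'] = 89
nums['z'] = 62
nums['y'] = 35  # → {'b': 2, 'h': 8, 'z': 62, 'y': 35, 'x': 89}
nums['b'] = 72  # {'b': 72, 'h': 8, 'z': 62, 'y': 35, 'x': 89}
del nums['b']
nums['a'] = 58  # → {'h': 8, 'z': 62, 'y': 35, 'x': 89, 'a': 58}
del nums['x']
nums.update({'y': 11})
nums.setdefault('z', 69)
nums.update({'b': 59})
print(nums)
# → {'h': 8, 'z': 62, 'y': 11, 'a': 58, 'b': 59}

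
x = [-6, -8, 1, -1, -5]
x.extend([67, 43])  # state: [-6, -8, 1, -1, -5, 67, 43]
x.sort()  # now [-8, -6, -5, -1, 1, 43, 67]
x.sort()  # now [-8, -6, -5, -1, 1, 43, 67]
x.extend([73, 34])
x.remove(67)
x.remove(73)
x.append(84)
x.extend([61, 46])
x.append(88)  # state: [-8, -6, -5, -1, 1, 43, 34, 84, 61, 46, 88]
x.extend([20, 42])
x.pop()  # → 42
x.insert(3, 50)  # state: [-8, -6, -5, 50, -1, 1, 43, 34, 84, 61, 46, 88, 20]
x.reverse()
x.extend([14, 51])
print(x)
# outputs [20, 88, 46, 61, 84, 34, 43, 1, -1, 50, -5, -6, -8, 14, 51]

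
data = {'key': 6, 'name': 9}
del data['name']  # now {'key': 6}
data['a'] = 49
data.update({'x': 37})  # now {'key': 6, 'a': 49, 'x': 37}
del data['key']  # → {'a': 49, 'x': 37}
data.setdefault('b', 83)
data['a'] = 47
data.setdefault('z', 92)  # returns 92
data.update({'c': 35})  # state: {'a': 47, 'x': 37, 'b': 83, 'z': 92, 'c': 35}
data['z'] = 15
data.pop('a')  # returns 47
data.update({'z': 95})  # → {'x': 37, 'b': 83, 'z': 95, 'c': 35}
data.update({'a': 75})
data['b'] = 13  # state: {'x': 37, 'b': 13, 'z': 95, 'c': 35, 'a': 75}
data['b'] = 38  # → {'x': 37, 'b': 38, 'z': 95, 'c': 35, 'a': 75}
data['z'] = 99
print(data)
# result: {'x': 37, 'b': 38, 'z': 99, 'c': 35, 'a': 75}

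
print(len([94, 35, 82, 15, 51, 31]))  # 6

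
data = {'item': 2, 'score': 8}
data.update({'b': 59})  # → {'item': 2, 'score': 8, 'b': 59}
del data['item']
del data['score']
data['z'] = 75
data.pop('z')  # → 75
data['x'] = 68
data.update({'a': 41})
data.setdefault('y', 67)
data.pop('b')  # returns 59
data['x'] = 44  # {'x': 44, 'a': 41, 'y': 67}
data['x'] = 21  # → {'x': 21, 'a': 41, 'y': 67}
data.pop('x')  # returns 21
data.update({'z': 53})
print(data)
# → {'a': 41, 'y': 67, 'z': 53}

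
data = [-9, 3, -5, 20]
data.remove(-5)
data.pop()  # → 20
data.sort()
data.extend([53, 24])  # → [-9, 3, 53, 24]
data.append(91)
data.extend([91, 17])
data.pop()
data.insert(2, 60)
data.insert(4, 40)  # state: [-9, 3, 60, 53, 40, 24, 91, 91]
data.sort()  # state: [-9, 3, 24, 40, 53, 60, 91, 91]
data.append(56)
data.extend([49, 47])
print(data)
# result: [-9, 3, 24, 40, 53, 60, 91, 91, 56, 49, 47]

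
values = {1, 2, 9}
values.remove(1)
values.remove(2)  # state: {9}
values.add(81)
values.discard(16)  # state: {9, 81}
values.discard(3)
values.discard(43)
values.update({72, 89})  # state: {9, 72, 81, 89}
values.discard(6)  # {9, 72, 81, 89}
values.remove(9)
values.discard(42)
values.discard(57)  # {72, 81, 89}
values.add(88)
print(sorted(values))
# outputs [72, 81, 88, 89]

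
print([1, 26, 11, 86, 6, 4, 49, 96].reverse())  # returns None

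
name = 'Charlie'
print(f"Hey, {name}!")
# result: Hey, Charlie!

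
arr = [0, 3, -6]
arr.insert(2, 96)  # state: [0, 3, 96, -6]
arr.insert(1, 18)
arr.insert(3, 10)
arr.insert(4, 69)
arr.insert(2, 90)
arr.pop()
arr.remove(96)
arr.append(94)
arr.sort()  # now [0, 3, 10, 18, 69, 90, 94]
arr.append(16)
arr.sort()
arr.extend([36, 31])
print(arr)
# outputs [0, 3, 10, 16, 18, 69, 90, 94, 36, 31]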